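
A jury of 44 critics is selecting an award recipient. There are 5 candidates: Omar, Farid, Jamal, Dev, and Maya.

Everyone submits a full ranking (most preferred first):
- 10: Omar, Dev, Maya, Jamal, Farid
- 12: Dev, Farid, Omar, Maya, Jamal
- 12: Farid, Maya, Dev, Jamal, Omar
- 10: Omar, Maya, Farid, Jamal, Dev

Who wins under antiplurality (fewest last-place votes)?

Maya

Last-place votes: Omar 12, Farid 10, Jamal 12, Dev 10, Maya 0.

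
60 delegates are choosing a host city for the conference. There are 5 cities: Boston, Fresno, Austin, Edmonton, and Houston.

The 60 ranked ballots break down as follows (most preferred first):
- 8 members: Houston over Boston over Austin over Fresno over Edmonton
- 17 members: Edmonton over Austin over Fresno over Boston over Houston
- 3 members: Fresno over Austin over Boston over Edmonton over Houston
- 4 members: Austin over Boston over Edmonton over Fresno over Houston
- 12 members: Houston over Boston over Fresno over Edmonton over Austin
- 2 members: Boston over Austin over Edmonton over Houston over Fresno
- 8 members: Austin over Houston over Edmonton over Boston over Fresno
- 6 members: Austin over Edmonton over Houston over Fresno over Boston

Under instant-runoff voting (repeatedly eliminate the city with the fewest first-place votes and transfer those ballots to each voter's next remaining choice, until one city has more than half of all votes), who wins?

Austin

Round 1: Boston 2, Fresno 3, Austin 18, Edmonton 17, Houston 20. Boston eliminated.
Round 2: Fresno 3, Austin 20, Edmonton 17, Houston 20. Fresno eliminated.
Round 3: Austin 23, Edmonton 17, Houston 20. Edmonton eliminated.
Round 4: Austin 40, Houston 20. Austin has a majority (≥31).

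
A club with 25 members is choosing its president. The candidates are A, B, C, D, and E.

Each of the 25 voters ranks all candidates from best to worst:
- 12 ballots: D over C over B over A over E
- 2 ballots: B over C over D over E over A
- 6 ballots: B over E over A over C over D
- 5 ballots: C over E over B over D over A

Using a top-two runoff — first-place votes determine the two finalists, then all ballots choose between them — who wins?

B

Round 1 first-place votes: A 0, B 8, C 5, D 12, E 0. D and B advance.
Runoff: D is ranked above B on 12 ballots, B above D on 13.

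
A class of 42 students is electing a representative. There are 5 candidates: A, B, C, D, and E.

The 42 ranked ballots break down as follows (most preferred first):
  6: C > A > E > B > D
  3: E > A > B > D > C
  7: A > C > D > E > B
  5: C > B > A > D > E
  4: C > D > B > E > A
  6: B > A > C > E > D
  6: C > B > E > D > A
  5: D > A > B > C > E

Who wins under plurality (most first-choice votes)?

C

First-place votes: A 7, B 6, C 21, D 5, E 3.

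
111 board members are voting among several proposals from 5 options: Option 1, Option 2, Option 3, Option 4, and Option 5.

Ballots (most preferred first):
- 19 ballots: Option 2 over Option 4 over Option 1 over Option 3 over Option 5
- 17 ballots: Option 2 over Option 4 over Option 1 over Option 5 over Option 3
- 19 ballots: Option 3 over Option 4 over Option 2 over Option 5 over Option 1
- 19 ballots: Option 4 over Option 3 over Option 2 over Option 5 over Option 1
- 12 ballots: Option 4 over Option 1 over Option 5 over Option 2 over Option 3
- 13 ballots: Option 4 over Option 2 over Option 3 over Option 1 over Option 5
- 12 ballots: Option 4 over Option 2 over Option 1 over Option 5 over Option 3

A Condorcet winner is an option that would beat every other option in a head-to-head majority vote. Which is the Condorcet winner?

Option 4 vs Option 1: 111–0
Option 4 vs Option 2: 75–36
Option 4 vs Option 3: 92–19
Option 4 vs Option 5: 111–0
Option 4 beats every other option.

Option 4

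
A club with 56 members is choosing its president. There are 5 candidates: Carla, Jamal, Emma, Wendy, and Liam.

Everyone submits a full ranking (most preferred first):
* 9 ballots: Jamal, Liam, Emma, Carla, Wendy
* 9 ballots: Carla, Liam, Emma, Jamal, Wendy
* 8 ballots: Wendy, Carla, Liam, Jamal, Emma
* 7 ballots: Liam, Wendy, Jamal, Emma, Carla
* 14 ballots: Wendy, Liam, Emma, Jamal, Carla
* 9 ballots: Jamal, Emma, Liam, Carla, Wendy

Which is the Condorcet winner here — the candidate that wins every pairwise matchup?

Liam

Liam vs Carla: 39–17
Liam vs Jamal: 38–18
Liam vs Emma: 47–9
Liam vs Wendy: 34–22
Liam beats every other candidate.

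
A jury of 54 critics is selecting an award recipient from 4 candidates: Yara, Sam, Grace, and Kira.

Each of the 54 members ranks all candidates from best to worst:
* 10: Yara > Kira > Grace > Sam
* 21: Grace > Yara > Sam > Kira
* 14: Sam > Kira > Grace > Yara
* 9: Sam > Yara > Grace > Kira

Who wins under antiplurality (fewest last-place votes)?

Grace

Last-place votes: Yara 14, Sam 10, Grace 0, Kira 30.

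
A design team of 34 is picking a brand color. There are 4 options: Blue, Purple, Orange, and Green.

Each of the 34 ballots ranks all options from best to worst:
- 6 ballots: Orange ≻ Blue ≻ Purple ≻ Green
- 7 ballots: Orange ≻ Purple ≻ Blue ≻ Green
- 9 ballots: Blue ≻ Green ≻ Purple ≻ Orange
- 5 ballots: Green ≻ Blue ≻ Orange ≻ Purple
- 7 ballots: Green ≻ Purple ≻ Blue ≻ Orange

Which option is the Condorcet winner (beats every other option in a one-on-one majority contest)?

Blue

Blue vs Purple: 20–14
Blue vs Orange: 21–13
Blue vs Green: 22–12
Blue beats every other option.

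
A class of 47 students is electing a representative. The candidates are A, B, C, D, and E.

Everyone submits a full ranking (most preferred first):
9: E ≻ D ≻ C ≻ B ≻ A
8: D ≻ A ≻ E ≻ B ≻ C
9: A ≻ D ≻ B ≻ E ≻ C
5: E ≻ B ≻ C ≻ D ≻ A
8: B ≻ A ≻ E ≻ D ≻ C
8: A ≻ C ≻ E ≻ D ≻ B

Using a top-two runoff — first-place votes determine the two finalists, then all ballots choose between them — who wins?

A

Round 1 first-place votes: A 17, B 8, C 0, D 8, E 14. A and E advance.
Runoff: A is ranked above E on 33 ballots, E above A on 14.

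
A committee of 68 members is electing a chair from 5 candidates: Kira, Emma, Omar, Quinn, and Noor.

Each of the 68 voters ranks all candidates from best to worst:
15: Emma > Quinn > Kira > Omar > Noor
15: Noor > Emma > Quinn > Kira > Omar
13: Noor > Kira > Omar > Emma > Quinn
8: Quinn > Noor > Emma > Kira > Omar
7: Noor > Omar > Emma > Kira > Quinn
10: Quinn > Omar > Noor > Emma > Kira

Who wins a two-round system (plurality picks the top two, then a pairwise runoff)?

Noor

Round 1 first-place votes: Kira 0, Emma 15, Omar 0, Quinn 18, Noor 35. Noor and Quinn advance.
Runoff: Noor is ranked above Quinn on 35 ballots, Quinn above Noor on 33.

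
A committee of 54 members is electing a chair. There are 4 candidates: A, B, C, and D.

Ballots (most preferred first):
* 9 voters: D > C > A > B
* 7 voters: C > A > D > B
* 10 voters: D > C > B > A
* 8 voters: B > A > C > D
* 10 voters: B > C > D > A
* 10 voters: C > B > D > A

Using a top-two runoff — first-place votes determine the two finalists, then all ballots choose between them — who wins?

Round 1 first-place votes: A 0, B 18, C 17, D 19. D and B advance.
Runoff: D is ranked above B on 26 ballots, B above D on 28.

B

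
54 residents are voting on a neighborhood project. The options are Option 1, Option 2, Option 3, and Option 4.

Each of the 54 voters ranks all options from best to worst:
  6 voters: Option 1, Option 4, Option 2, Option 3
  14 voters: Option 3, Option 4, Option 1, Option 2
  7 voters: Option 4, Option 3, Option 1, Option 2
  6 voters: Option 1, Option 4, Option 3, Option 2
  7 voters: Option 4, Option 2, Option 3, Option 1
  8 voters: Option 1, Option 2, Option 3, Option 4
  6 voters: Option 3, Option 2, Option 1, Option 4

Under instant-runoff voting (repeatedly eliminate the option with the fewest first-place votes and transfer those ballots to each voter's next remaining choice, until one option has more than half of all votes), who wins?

Round 1: Option 1 20, Option 2 0, Option 3 20, Option 4 14. Option 2 eliminated.
Round 2: Option 1 20, Option 3 20, Option 4 14. Option 4 eliminated.
Round 3: Option 1 20, Option 3 34. Option 3 has a majority (≥28).

Option 3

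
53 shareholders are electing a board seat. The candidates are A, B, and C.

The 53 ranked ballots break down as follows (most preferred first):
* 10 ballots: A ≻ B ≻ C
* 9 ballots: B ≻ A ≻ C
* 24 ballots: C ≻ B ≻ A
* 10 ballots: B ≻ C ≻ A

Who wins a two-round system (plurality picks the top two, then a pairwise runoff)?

B

Round 1 first-place votes: A 10, B 19, C 24. C and B advance.
Runoff: C is ranked above B on 24 ballots, B above C on 29.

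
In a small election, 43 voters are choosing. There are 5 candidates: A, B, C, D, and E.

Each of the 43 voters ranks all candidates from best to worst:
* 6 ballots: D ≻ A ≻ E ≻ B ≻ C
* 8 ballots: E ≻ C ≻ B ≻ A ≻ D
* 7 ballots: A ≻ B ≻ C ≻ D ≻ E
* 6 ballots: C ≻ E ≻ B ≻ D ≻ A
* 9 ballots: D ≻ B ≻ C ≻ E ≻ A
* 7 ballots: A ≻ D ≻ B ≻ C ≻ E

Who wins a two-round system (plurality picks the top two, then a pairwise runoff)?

A

Round 1 first-place votes: A 14, B 0, C 6, D 15, E 8. D and A advance.
Runoff: D is ranked above A on 21 ballots, A above D on 22.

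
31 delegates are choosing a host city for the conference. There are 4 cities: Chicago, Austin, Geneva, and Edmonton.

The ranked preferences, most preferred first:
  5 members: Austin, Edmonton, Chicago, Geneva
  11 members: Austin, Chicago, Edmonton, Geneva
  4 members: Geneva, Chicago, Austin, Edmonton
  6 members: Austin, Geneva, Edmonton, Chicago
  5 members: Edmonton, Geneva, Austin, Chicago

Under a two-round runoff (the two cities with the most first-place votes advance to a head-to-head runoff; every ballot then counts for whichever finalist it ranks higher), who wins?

Round 1 first-place votes: Chicago 0, Austin 22, Geneva 4, Edmonton 5. Austin and Edmonton advance.
Runoff: Austin is ranked above Edmonton on 26 ballots, Edmonton above Austin on 5.

Austin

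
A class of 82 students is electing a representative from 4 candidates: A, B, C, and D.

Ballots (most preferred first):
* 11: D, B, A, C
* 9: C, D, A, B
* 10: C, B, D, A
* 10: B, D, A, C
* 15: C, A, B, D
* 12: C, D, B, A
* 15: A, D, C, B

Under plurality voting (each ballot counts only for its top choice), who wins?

C

First-place votes: A 15, B 10, C 46, D 11.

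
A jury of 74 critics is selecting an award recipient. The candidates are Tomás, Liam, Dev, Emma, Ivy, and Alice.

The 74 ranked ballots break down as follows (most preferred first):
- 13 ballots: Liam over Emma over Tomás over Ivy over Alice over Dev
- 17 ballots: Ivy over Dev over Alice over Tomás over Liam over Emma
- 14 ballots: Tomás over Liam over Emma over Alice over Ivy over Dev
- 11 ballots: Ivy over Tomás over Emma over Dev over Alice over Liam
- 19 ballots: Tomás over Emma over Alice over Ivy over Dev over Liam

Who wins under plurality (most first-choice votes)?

Tomás

First-place votes: Tomás 33, Liam 13, Dev 0, Emma 0, Ivy 28, Alice 0.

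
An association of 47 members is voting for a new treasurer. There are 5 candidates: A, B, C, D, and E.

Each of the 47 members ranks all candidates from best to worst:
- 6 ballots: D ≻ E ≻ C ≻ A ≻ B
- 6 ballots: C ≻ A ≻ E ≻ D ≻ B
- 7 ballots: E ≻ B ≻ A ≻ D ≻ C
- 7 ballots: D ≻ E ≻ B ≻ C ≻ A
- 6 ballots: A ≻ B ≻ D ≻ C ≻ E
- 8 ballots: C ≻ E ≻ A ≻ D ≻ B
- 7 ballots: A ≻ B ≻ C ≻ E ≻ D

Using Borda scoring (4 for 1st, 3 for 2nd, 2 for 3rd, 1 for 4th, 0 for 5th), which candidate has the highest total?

E

A: 6×1 + 6×3 + 7×2 + 7×0 + 6×4 + 8×2 + 7×4 = 106
B: 6×0 + 6×0 + 7×3 + 7×2 + 6×3 + 8×0 + 7×3 = 74
C: 6×2 + 6×4 + 7×0 + 7×1 + 6×1 + 8×4 + 7×2 = 95
D: 6×4 + 6×1 + 7×1 + 7×4 + 6×2 + 8×1 + 7×0 = 85
E: 6×3 + 6×2 + 7×4 + 7×3 + 6×0 + 8×3 + 7×1 = 110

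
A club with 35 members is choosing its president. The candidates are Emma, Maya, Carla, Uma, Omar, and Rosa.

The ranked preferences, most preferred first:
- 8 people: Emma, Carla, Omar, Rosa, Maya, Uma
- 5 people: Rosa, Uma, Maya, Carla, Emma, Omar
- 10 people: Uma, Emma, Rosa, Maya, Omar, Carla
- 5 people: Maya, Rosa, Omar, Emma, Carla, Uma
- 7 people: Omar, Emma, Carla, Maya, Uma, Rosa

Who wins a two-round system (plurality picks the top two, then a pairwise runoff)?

Emma

Round 1 first-place votes: Emma 8, Maya 5, Carla 0, Uma 10, Omar 7, Rosa 5. Uma and Emma advance.
Runoff: Uma is ranked above Emma on 15 ballots, Emma above Uma on 20.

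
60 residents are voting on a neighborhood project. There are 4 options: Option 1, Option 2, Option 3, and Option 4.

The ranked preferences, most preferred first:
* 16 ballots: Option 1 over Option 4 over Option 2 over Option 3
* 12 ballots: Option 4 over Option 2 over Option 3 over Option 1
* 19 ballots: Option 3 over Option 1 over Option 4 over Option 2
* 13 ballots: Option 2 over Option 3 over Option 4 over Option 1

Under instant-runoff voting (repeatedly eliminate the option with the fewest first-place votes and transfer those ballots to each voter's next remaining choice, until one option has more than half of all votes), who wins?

Round 1: Option 1 16, Option 2 13, Option 3 19, Option 4 12. Option 4 eliminated.
Round 2: Option 1 16, Option 2 25, Option 3 19. Option 1 eliminated.
Round 3: Option 2 41, Option 3 19. Option 2 has a majority (≥31).

Option 2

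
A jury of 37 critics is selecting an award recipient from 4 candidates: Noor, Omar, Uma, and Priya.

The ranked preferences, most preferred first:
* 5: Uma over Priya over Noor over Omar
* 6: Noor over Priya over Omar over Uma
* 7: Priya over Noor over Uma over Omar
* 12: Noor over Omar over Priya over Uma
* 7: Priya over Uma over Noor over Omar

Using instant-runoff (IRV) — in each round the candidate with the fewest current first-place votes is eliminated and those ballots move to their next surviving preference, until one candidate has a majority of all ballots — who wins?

Priya

Round 1: Noor 18, Omar 0, Uma 5, Priya 14. Omar eliminated.
Round 2: Noor 18, Uma 5, Priya 14. Uma eliminated.
Round 3: Noor 18, Priya 19. Priya has a majority (≥19).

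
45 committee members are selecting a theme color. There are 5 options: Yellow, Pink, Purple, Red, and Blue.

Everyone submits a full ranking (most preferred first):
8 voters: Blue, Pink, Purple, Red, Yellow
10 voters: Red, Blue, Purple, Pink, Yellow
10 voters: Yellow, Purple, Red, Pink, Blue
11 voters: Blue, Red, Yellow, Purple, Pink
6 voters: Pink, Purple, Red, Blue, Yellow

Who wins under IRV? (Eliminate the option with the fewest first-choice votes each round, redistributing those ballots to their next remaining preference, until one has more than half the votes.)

Round 1: Yellow 10, Pink 6, Purple 0, Red 10, Blue 19. Purple eliminated.
Round 2: Yellow 10, Pink 6, Red 10, Blue 19. Pink eliminated.
Round 3: Yellow 10, Red 16, Blue 19. Yellow eliminated.
Round 4: Red 26, Blue 19. Red has a majority (≥23).

Red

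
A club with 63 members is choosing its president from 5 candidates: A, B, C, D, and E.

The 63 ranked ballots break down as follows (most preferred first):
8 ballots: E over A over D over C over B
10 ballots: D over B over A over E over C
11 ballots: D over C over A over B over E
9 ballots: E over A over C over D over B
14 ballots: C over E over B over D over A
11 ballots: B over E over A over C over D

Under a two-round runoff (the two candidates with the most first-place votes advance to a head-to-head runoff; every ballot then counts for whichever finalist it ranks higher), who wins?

E

Round 1 first-place votes: A 0, B 11, C 14, D 21, E 17. D and E advance.
Runoff: D is ranked above E on 21 ballots, E above D on 42.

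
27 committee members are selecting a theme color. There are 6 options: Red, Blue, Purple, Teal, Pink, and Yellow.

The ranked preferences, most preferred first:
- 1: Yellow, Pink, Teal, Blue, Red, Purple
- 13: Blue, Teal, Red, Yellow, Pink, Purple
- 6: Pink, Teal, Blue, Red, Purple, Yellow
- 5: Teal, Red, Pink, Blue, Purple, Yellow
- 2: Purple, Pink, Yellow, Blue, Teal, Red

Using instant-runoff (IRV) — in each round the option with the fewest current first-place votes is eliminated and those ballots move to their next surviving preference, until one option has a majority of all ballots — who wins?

Round 1: Red 0, Blue 13, Purple 2, Teal 5, Pink 6, Yellow 1. Red eliminated.
Round 2: Blue 13, Purple 2, Teal 5, Pink 6, Yellow 1. Yellow eliminated.
Round 3: Blue 13, Purple 2, Teal 5, Pink 7. Purple eliminated.
Round 4: Blue 13, Teal 5, Pink 9. Teal eliminated.
Round 5: Blue 13, Pink 14. Pink has a majority (≥14).

Pink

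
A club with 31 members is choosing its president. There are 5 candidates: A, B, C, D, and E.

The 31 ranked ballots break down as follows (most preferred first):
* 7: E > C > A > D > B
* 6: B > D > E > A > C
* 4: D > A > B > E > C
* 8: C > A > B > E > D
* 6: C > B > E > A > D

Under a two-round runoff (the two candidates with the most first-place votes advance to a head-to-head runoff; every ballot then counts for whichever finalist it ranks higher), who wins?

E

Round 1 first-place votes: A 0, B 6, C 14, D 4, E 7. C and E advance.
Runoff: C is ranked above E on 14 ballots, E above C on 17.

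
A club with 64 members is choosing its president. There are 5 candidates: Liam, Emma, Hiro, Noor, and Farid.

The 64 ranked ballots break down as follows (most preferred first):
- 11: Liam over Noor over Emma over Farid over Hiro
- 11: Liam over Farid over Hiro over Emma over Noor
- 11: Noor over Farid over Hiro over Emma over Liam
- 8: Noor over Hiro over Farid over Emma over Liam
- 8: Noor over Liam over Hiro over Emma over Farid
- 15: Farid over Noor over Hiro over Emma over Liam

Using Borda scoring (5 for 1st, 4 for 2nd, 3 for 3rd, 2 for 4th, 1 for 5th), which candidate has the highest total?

Liam: 11×5 + 11×5 + 11×1 + 8×1 + 8×4 + 15×1 = 176
Emma: 11×3 + 11×2 + 11×2 + 8×2 + 8×2 + 15×2 = 139
Hiro: 11×1 + 11×3 + 11×3 + 8×4 + 8×3 + 15×3 = 178
Noor: 11×4 + 11×1 + 11×5 + 8×5 + 8×5 + 15×4 = 250
Farid: 11×2 + 11×4 + 11×4 + 8×3 + 8×1 + 15×5 = 217

Noor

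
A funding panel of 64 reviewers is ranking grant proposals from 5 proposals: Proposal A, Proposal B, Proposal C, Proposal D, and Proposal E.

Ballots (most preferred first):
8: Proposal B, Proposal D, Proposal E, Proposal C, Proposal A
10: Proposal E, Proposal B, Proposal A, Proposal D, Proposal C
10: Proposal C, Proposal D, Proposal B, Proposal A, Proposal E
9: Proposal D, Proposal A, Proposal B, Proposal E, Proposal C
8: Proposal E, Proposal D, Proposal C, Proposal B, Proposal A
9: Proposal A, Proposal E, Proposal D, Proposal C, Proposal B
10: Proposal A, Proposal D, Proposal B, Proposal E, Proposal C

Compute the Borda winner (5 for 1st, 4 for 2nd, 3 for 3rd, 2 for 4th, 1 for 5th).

Proposal D

Proposal A: 8×1 + 10×3 + 10×2 + 9×4 + 8×1 + 9×5 + 10×5 = 197
Proposal B: 8×5 + 10×4 + 10×3 + 9×3 + 8×2 + 9×1 + 10×3 = 192
Proposal C: 8×2 + 10×1 + 10×5 + 9×1 + 8×3 + 9×2 + 10×1 = 137
Proposal D: 8×4 + 10×2 + 10×4 + 9×5 + 8×4 + 9×3 + 10×4 = 236
Proposal E: 8×3 + 10×5 + 10×1 + 9×2 + 8×5 + 9×4 + 10×2 = 198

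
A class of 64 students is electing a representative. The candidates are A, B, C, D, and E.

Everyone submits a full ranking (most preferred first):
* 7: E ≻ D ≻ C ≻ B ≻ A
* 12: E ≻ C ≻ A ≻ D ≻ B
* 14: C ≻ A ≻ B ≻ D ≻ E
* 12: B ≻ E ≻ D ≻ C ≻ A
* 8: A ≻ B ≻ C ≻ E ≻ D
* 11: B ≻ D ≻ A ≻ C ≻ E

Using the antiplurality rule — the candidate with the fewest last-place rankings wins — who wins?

C

Last-place votes: A 19, B 12, C 0, D 8, E 25.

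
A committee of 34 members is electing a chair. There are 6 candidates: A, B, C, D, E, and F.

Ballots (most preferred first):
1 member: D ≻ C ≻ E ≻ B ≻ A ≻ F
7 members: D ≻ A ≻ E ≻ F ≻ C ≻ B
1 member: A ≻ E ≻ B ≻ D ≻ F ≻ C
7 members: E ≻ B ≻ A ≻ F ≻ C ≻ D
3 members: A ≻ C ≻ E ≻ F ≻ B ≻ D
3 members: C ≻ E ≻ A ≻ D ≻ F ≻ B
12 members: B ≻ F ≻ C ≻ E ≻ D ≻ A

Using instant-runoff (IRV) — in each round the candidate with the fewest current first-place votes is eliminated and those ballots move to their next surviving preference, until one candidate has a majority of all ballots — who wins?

Round 1: A 4, B 12, C 3, D 8, E 7, F 0. F eliminated.
Round 2: A 4, B 12, C 3, D 8, E 7. C eliminated.
Round 3: A 4, B 12, D 8, E 10. A eliminated.
Round 4: B 12, D 8, E 14. D eliminated.
Round 5: B 12, E 22. E has a majority (≥18).

E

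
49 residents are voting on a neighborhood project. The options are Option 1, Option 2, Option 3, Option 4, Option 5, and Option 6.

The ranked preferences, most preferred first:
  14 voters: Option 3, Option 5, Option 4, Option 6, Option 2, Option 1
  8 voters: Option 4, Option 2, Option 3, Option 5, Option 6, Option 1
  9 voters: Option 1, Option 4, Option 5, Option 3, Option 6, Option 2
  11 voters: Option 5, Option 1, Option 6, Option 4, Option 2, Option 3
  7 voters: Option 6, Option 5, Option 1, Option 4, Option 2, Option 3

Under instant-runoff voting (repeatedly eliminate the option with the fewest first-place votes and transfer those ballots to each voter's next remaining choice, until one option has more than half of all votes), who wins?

Option 5

Round 1: Option 1 9, Option 2 0, Option 3 14, Option 4 8, Option 5 11, Option 6 7. Option 2 eliminated.
Round 2: Option 1 9, Option 3 14, Option 4 8, Option 5 11, Option 6 7. Option 6 eliminated.
Round 3: Option 1 9, Option 3 14, Option 4 8, Option 5 18. Option 4 eliminated.
Round 4: Option 1 9, Option 3 22, Option 5 18. Option 1 eliminated.
Round 5: Option 3 22, Option 5 27. Option 5 has a majority (≥25).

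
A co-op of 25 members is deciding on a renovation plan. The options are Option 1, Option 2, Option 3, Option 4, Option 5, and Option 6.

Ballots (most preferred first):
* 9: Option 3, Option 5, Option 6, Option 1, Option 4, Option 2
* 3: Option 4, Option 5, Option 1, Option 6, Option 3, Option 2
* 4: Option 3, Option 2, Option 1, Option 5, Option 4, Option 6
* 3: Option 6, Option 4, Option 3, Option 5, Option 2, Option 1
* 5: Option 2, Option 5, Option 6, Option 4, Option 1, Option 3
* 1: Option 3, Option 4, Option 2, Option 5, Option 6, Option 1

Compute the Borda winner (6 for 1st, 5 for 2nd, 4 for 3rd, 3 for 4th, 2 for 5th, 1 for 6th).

Option 1: 9×3 + 3×4 + 4×4 + 3×1 + 5×2 + 1×1 = 69
Option 2: 9×1 + 3×1 + 4×5 + 3×2 + 5×6 + 1×4 = 72
Option 3: 9×6 + 3×2 + 4×6 + 3×4 + 5×1 + 1×6 = 107
Option 4: 9×2 + 3×6 + 4×2 + 3×5 + 5×3 + 1×5 = 79
Option 5: 9×5 + 3×5 + 4×3 + 3×3 + 5×5 + 1×3 = 109
Option 6: 9×4 + 3×3 + 4×1 + 3×6 + 5×4 + 1×2 = 89

Option 5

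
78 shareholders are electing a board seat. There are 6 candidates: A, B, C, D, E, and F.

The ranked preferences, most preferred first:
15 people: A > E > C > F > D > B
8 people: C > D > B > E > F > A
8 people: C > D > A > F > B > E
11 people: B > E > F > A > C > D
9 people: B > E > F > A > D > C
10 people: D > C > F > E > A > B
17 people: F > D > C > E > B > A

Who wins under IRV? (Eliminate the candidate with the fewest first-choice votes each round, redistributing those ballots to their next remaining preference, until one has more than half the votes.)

Round 1: A 15, B 20, C 16, D 10, E 0, F 17. E eliminated.
Round 2: A 15, B 20, C 16, D 10, F 17. D eliminated.
Round 3: A 15, B 20, C 26, F 17. A eliminated.
Round 4: B 20, C 41, F 17. C has a majority (≥40).

C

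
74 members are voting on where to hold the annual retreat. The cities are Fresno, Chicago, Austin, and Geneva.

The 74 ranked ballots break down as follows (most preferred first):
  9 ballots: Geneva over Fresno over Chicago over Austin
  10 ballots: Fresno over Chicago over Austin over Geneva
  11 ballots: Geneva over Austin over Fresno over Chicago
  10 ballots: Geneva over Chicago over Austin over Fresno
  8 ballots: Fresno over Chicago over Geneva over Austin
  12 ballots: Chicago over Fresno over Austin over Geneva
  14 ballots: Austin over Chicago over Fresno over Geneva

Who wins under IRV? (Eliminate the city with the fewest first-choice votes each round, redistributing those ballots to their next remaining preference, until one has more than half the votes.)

Round 1: Fresno 18, Chicago 12, Austin 14, Geneva 30. Chicago eliminated.
Round 2: Fresno 30, Austin 14, Geneva 30. Austin eliminated.
Round 3: Fresno 44, Geneva 30. Fresno has a majority (≥38).

Fresno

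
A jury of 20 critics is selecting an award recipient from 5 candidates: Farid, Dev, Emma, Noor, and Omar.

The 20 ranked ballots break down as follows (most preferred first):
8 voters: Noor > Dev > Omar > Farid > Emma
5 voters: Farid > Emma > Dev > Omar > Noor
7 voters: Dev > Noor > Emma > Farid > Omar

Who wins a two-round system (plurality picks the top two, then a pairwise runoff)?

Dev

Round 1 first-place votes: Farid 5, Dev 7, Emma 0, Noor 8, Omar 0. Noor and Dev advance.
Runoff: Noor is ranked above Dev on 8 ballots, Dev above Noor on 12.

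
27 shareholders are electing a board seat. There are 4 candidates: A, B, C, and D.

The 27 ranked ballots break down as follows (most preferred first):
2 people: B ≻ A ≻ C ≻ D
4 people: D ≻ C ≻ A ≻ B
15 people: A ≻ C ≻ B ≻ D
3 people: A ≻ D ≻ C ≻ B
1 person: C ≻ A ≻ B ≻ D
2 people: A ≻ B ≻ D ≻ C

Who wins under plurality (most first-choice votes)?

First-place votes: A 20, B 2, C 1, D 4.

A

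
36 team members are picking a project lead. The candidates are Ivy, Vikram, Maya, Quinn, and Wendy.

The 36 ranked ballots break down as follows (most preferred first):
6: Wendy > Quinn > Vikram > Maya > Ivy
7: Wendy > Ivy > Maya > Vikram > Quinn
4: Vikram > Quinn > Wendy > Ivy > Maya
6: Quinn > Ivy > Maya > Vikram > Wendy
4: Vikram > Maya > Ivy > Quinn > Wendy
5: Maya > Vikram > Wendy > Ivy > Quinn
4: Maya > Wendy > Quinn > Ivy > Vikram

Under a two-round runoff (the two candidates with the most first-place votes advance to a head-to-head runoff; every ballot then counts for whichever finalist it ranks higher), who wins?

Round 1 first-place votes: Ivy 0, Vikram 8, Maya 9, Quinn 6, Wendy 13. Wendy and Maya advance.
Runoff: Wendy is ranked above Maya on 17 ballots, Maya above Wendy on 19.

Maya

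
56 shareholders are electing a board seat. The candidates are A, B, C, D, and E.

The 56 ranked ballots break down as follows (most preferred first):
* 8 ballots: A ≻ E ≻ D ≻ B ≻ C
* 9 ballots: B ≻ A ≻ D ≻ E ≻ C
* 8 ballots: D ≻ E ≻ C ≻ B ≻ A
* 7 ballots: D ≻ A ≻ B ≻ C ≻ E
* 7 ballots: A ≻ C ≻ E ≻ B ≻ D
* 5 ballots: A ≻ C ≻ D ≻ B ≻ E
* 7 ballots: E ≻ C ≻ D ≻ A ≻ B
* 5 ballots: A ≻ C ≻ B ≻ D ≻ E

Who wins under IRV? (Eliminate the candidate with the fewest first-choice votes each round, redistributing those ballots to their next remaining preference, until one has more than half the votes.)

Round 1: A 25, B 9, C 0, D 15, E 7. C eliminated.
Round 2: A 25, B 9, D 15, E 7. E eliminated.
Round 3: A 25, B 9, D 22. B eliminated.
Round 4: A 34, D 22. A has a majority (≥29).

A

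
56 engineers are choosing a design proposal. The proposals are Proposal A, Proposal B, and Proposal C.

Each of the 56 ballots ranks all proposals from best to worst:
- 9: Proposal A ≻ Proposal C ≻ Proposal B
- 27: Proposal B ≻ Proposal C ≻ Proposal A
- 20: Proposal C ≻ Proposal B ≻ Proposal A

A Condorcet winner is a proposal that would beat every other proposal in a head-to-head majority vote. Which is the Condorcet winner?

Proposal C

Proposal C vs Proposal A: 47–9
Proposal C vs Proposal B: 29–27
Proposal C beats every other proposal.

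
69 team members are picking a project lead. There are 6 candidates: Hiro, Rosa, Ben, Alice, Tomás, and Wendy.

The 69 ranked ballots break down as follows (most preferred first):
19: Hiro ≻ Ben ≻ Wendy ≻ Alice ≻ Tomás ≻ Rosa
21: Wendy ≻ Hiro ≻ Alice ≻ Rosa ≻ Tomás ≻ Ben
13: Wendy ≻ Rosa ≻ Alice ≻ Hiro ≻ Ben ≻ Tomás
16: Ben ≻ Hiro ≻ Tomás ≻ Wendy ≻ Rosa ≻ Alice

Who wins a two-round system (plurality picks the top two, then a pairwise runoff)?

Round 1 first-place votes: Hiro 19, Rosa 0, Ben 16, Alice 0, Tomás 0, Wendy 34. Wendy and Hiro advance.
Runoff: Wendy is ranked above Hiro on 34 ballots, Hiro above Wendy on 35.

Hiro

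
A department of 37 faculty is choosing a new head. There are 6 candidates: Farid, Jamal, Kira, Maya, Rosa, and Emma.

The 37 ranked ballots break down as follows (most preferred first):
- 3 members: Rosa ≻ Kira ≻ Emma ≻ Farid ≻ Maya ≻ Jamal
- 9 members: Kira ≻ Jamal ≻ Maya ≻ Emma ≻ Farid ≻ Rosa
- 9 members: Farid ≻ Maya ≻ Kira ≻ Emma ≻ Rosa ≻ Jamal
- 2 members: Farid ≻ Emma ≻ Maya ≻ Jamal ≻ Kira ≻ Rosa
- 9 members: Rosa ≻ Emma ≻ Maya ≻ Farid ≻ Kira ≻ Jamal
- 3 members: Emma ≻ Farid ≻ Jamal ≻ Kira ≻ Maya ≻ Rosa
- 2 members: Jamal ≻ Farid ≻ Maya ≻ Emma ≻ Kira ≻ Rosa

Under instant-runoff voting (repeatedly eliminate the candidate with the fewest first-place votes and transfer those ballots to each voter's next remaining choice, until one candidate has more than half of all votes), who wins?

Farid

Round 1: Farid 11, Jamal 2, Kira 9, Maya 0, Rosa 12, Emma 3. Maya eliminated.
Round 2: Farid 11, Jamal 2, Kira 9, Rosa 12, Emma 3. Jamal eliminated.
Round 3: Farid 13, Kira 9, Rosa 12, Emma 3. Emma eliminated.
Round 4: Farid 16, Kira 9, Rosa 12. Kira eliminated.
Round 5: Farid 25, Rosa 12. Farid has a majority (≥19).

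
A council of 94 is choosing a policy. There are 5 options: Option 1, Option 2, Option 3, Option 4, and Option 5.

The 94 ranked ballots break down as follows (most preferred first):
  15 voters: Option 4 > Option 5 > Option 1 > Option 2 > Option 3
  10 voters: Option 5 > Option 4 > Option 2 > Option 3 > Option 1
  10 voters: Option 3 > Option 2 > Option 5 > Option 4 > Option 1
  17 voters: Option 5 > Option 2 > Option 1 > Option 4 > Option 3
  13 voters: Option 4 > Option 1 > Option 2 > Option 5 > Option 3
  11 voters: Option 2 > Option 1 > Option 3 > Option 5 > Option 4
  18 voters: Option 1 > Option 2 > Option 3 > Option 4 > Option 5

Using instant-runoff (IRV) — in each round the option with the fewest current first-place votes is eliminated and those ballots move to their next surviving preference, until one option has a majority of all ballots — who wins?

Round 1: Option 1 18, Option 2 11, Option 3 10, Option 4 28, Option 5 27. Option 3 eliminated.
Round 2: Option 1 18, Option 2 21, Option 4 28, Option 5 27. Option 1 eliminated.
Round 3: Option 2 39, Option 4 28, Option 5 27. Option 5 eliminated.
Round 4: Option 2 56, Option 4 38. Option 2 has a majority (≥48).

Option 2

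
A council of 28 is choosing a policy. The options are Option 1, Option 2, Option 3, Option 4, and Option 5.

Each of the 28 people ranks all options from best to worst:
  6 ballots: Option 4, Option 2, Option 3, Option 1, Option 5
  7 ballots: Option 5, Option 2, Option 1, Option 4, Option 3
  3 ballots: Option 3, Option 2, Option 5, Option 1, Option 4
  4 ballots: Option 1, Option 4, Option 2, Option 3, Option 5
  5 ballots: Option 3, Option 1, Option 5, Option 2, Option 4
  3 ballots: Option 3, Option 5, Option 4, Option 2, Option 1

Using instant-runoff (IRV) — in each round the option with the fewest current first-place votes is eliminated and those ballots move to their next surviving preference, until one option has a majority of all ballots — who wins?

Round 1: Option 1 4, Option 2 0, Option 3 11, Option 4 6, Option 5 7. Option 2 eliminated.
Round 2: Option 1 4, Option 3 11, Option 4 6, Option 5 7. Option 1 eliminated.
Round 3: Option 3 11, Option 4 10, Option 5 7. Option 5 eliminated.
Round 4: Option 3 11, Option 4 17. Option 4 has a majority (≥15).

Option 4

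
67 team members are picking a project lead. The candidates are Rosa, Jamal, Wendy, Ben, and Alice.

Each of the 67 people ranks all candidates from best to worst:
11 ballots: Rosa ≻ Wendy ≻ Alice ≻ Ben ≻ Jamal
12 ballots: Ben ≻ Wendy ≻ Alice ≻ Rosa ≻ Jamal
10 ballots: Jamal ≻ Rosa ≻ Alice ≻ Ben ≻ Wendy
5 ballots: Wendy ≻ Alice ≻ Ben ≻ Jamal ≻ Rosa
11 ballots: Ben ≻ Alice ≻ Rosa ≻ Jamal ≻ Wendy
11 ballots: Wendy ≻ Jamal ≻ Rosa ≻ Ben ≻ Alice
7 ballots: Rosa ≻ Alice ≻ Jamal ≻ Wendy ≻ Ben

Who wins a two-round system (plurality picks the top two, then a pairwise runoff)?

Round 1 first-place votes: Rosa 18, Jamal 10, Wendy 16, Ben 23, Alice 0. Ben and Rosa advance.
Runoff: Ben is ranked above Rosa on 28 ballots, Rosa above Ben on 39.

Rosa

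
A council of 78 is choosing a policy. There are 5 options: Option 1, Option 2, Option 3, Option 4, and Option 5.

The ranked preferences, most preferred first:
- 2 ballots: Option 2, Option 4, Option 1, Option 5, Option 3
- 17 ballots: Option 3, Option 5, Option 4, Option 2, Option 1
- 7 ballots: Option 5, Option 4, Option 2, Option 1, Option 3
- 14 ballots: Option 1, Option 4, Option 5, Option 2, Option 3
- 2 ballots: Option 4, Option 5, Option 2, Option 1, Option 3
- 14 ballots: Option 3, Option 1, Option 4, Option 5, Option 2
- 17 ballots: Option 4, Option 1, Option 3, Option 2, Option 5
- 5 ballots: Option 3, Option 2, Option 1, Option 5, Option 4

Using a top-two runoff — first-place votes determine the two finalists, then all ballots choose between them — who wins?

Round 1 first-place votes: Option 1 14, Option 2 2, Option 3 36, Option 4 19, Option 5 7. Option 3 and Option 4 advance.
Runoff: Option 3 is ranked above Option 4 on 36 ballots, Option 4 above Option 3 on 42.

Option 4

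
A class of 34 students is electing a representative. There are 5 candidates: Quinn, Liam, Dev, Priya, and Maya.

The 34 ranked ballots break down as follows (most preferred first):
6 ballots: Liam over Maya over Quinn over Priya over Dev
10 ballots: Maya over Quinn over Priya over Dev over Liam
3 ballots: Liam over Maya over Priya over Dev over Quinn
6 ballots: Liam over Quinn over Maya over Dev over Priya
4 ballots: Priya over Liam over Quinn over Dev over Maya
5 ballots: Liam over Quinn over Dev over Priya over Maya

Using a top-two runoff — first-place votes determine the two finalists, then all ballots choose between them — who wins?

Liam

Round 1 first-place votes: Quinn 0, Liam 20, Dev 0, Priya 4, Maya 10. Liam and Maya advance.
Runoff: Liam is ranked above Maya on 24 ballots, Maya above Liam on 10.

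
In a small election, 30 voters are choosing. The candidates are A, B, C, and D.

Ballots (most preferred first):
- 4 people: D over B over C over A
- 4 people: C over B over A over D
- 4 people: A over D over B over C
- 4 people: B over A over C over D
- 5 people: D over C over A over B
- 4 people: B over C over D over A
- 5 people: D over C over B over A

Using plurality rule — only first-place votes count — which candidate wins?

First-place votes: A 4, B 8, C 4, D 14.

D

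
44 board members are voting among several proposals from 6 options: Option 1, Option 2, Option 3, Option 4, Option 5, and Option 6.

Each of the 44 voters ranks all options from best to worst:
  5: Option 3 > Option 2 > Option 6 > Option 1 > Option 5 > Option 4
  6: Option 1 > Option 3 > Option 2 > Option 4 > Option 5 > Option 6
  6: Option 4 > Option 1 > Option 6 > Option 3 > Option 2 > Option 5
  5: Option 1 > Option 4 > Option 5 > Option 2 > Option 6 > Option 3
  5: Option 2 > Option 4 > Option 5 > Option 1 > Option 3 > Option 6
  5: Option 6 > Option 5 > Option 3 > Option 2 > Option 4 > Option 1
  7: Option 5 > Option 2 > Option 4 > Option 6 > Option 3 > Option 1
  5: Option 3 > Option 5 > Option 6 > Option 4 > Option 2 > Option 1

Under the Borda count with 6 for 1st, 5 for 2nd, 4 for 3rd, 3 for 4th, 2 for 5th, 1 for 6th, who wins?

Option 1: 5×3 + 6×6 + 6×5 + 5×6 + 5×3 + 5×1 + 7×1 + 5×1 = 143
Option 2: 5×5 + 6×4 + 6×2 + 5×3 + 5×6 + 5×3 + 7×5 + 5×2 = 166
Option 3: 5×6 + 6×5 + 6×3 + 5×1 + 5×2 + 5×4 + 7×2 + 5×6 = 157
Option 4: 5×1 + 6×3 + 6×6 + 5×5 + 5×5 + 5×2 + 7×4 + 5×3 = 162
Option 5: 5×2 + 6×2 + 6×1 + 5×4 + 5×4 + 5×5 + 7×6 + 5×5 = 160
Option 6: 5×4 + 6×1 + 6×4 + 5×2 + 5×1 + 5×6 + 7×3 + 5×4 = 136

Option 2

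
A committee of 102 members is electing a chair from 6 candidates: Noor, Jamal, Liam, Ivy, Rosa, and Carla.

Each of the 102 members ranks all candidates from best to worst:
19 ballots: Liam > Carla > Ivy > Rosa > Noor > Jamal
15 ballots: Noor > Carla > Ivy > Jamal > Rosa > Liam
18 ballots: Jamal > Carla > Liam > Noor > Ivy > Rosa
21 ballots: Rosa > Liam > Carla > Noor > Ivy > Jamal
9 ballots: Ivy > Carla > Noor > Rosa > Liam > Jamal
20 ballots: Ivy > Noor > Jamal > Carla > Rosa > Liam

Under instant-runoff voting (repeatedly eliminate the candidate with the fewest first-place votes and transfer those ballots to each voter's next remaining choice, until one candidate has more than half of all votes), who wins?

Liam

Round 1: Noor 15, Jamal 18, Liam 19, Ivy 29, Rosa 21, Carla 0. Carla eliminated.
Round 2: Noor 15, Jamal 18, Liam 19, Ivy 29, Rosa 21. Noor eliminated.
Round 3: Jamal 18, Liam 19, Ivy 44, Rosa 21. Jamal eliminated.
Round 4: Liam 37, Ivy 44, Rosa 21. Rosa eliminated.
Round 5: Liam 58, Ivy 44. Liam has a majority (≥52).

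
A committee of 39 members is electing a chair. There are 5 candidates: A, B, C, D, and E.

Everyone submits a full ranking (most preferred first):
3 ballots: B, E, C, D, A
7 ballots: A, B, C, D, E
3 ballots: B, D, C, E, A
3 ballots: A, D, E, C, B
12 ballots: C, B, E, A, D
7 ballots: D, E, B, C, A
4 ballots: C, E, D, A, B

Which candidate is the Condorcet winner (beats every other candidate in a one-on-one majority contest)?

B vs A: 25–14
B vs C: 20–19
B vs D: 25–14
B vs E: 25–14
B beats every other candidate.

B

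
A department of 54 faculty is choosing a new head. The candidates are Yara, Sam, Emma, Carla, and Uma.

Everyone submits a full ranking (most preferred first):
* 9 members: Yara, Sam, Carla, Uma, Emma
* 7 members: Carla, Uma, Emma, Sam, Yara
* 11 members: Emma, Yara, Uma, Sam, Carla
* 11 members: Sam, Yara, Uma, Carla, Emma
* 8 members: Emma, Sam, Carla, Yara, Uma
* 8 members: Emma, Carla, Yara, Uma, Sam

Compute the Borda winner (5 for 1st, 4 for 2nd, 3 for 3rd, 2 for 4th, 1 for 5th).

Yara

Yara: 9×5 + 7×1 + 11×4 + 11×4 + 8×2 + 8×3 = 180
Sam: 9×4 + 7×2 + 11×2 + 11×5 + 8×4 + 8×1 = 167
Emma: 9×1 + 7×3 + 11×5 + 11×1 + 8×5 + 8×5 = 176
Carla: 9×3 + 7×5 + 11×1 + 11×2 + 8×3 + 8×4 = 151
Uma: 9×2 + 7×4 + 11×3 + 11×3 + 8×1 + 8×2 = 136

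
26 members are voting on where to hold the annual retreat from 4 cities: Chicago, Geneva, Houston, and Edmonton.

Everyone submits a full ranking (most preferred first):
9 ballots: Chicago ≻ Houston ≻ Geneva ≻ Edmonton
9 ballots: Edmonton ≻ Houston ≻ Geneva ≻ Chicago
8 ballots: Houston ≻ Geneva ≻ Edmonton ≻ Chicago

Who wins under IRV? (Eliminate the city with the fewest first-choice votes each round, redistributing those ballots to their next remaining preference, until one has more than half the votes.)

Edmonton

Round 1: Chicago 9, Geneva 0, Houston 8, Edmonton 9. Geneva eliminated.
Round 2: Chicago 9, Houston 8, Edmonton 9. Houston eliminated.
Round 3: Chicago 9, Edmonton 17. Edmonton has a majority (≥14).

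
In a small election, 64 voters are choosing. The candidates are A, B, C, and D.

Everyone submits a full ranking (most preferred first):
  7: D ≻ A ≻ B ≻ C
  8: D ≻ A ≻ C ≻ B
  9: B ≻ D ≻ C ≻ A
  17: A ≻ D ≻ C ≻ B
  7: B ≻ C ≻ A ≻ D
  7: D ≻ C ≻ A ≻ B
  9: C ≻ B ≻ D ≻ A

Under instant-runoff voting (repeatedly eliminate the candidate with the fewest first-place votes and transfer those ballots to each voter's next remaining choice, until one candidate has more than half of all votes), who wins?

D

Round 1: A 17, B 16, C 9, D 22. C eliminated.
Round 2: A 17, B 25, D 22. A eliminated.
Round 3: B 25, D 39. D has a majority (≥33).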